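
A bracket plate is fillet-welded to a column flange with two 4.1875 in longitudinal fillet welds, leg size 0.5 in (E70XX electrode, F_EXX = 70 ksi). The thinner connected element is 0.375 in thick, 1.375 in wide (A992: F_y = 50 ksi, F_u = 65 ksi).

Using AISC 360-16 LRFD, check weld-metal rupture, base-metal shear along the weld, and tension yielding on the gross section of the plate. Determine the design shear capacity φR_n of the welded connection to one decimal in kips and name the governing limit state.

23.2 kips (gross-section yield governs)

Weld metal: throat = 0.707×0.5 = 0.3535 in, L = 2×4.1875 = 8.375 in. φR_n = 0.75 × 0.6 × 70 × 0.3535 × 8.375 = 93.3 kips.
Base metal shear (0.375 in plate): yield φR_n = 1.0×0.6×50×0.375×8.375 = 94.2 kips; rupture φR_n = 0.75×0.6×65×0.375×8.375 = 91.9 kips; take 91.9 kips (rupture).
Tension yield (gross): A_g = 1.375×0.375 = 0.51563 in². φR_n = 0.90 × 50 × 0.51563 = 23.2 kips.
Governing: min(93.3, 91.9, 23.2) = 23.2 kips → gross-section yield.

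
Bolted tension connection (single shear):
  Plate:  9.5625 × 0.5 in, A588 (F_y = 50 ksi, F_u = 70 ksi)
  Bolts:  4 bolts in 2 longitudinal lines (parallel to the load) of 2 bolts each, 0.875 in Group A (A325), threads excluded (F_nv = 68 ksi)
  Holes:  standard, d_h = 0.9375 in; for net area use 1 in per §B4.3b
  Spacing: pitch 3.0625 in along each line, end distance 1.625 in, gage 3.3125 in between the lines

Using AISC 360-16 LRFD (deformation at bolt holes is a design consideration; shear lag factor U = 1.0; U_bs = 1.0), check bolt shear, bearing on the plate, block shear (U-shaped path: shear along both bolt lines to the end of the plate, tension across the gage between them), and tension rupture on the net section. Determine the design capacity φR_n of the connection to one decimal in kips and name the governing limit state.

122.7 kips (bolt shear governs)

Bolt shear: A_b = π(0.875)²/4 = 0.60132 in². φR_n = 0.75 × 68 × 0.60132 × 4 × 1 = 122.7 kips.
Bearing (0.5 in plate, F_u = 70 ksi): end bolts L_c = 1.625 − 0.9375/2 = 1.15625, R_n = min(1.2×1.15625×0.5×70, 2.4×0.875×0.5×70) = 48.563 kips/bolt; interior L_c = 3.0625 − 0.9375 = 2.125, R_n = 73.5 kips/bolt. φR_n = 0.75 × (2×48.563 + 2×73.5) = 183.1 kips.
Block shear: shear path 2×[1.625+1×3.0625] = 2×4.6875 in, A_gv = 4.6875, A_nv = 2×(4.6875 − 1.5×1)×0.5 = 3.1875 in²; tension across gage: (3.3125 − 1×1)×0.5 = 1.1563 in². R_n = min(0.6×70×3.1875, 0.6×50×4.6875) + 1.0×70×1.1563 = min(133.88, 140.63) + 80.941 = 214.82 kips. φR_n = 0.75 × 214.82 = 161.1 kips.
Tension rupture (net): A_n = (9.5625 − 2×1)×0.5 = 3.7813 in² (U = 1.0, A_e = A_n). φR_n = 0.75 × 70 × 3.7813 = 198.5 kips.
Governing: min(122.7, 183.1, 161.1, 198.5) = 122.7 kips → bolt shear.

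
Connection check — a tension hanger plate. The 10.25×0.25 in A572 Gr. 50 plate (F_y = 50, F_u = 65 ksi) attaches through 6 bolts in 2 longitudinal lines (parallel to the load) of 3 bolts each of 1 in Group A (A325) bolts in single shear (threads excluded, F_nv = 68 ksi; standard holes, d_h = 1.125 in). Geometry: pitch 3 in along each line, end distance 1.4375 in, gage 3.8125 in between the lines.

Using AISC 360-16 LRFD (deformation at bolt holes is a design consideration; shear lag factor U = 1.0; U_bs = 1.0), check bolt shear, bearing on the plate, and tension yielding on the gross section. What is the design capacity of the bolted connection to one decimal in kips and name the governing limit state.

Bolt shear: A_b = π(1)²/4 = 0.7854 in². φR_n = 0.75 × 68 × 0.7854 × 6 × 1 = 240.3 kips.
Bearing (0.25 in plate, F_u = 65 ksi): end bolts L_c = 1.4375 − 1.125/2 = 0.875, R_n = min(1.2×0.875×0.25×65, 2.4×1×0.25×65) = 17.063 kips/bolt; interior L_c = 3 − 1.125 = 1.875, R_n = 36.563 kips/bolt. φR_n = 0.75 × (2×17.063 + 4×36.563) = 135.3 kips.
Tension yield (gross): A_g = 10.25×0.25 = 2.5625 in². φR_n = 0.90 × 50 × 2.5625 = 115.3 kips.
Governing: min(240.3, 135.3, 115.3) = 115.3 kips → gross-section yield.

115.3 kips (gross-section yield governs)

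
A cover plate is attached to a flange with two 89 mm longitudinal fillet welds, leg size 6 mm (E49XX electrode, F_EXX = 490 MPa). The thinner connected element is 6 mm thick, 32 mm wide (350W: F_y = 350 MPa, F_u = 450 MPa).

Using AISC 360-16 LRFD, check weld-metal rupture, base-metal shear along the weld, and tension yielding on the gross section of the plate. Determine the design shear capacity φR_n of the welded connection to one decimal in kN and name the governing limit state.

60.5 kN (gross-section yield governs)

Weld metal: throat = 0.707×6 = 4.242 mm, L = 2×89 = 178 mm. φR_n = 0.75 × 0.6 × 490 × 4.242 × 178 = 166.5 kN.
Base metal shear (6 mm plate): yield φR_n = 1.0×0.6×350×6×178 = 224.3 kN; rupture φR_n = 0.75×0.6×450×6×178 = 216.3 kN; take 216.3 kN (rupture).
Tension yield (gross): A_g = 32×6 = 192 mm². φR_n = 0.90 × 350 × 192 = 60.5 kN.
Governing: min(166.5, 216.3, 60.5) = 60.5 kN → gross-section yield.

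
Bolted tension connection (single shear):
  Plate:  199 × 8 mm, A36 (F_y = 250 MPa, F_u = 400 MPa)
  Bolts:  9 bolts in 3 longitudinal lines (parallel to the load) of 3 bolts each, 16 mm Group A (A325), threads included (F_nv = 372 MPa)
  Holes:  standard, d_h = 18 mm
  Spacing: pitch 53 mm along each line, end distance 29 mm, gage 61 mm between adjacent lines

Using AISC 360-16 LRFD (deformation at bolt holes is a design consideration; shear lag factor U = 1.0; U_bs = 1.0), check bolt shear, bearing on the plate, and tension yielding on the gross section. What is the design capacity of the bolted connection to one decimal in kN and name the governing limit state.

358.2 kN (gross-section yield governs)

Bolt shear: A_b = π(16)²/4 = 201.06 mm². φR_n = 0.75 × 372 × 201.06 × 9 × 1 = 504.9 kN.
Bearing (8 mm plate, F_u = 400 MPa): end bolts L_c = 29 − 18/2 = 20, R_n = min(1.2×20×8×400, 2.4×16×8×400) = 76.8 kN/bolt; interior L_c = 53 − 18 = 35, R_n = 122.88 kN/bolt. φR_n = 0.75 × (3×76.8 + 6×122.88) = 725.8 kN.
Tension yield (gross): A_g = 199×8 = 1592 mm². φR_n = 0.90 × 250 × 1592 = 358.2 kN.
Governing: min(504.9, 725.8, 358.2) = 358.2 kN → gross-section yield.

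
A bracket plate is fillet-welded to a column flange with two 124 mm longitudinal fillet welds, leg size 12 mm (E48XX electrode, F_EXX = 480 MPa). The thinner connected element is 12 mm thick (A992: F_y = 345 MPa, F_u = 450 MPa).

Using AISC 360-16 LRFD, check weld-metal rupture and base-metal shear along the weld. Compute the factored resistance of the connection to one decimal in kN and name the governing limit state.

Weld metal: throat = 0.707×12 = 8.484 mm, L = 2×124 = 248 mm. φR_n = 0.75 × 0.6 × 480 × 8.484 × 248 = 454.5 kN.
Base metal shear (12 mm plate): yield φR_n = 1.0×0.6×345×12×248 = 616.0 kN; rupture φR_n = 0.75×0.6×450×12×248 = 602.6 kN; take 602.6 kN (rupture).
Governing: min(454.5, 602.6) = 454.5 kN → weld metal.

454.5 kN (weld metal governs)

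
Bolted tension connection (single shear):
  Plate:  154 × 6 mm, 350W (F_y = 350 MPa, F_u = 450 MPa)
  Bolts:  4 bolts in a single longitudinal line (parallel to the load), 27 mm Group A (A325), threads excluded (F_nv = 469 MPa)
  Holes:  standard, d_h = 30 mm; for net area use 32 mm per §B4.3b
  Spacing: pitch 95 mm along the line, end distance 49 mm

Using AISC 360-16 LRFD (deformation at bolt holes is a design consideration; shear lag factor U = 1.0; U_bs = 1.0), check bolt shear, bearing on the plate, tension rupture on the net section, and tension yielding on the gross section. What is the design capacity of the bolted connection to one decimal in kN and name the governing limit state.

Bolt shear: A_b = π(27)²/4 = 572.56 mm². φR_n = 0.75 × 469 × 572.56 × 4 × 1 = 805.6 kN.
Bearing (6 mm plate, F_u = 450 MPa): end bolts L_c = 49 − 30/2 = 34, R_n = min(1.2×34×6×450, 2.4×27×6×450) = 110.16 kN/bolt; interior L_c = 95 − 30 = 65, R_n = 174.96 kN/bolt. φR_n = 0.75 × (1×110.16 + 3×174.96) = 476.3 kN.
Tension rupture (net): A_n = (154 − 1×32)×6 = 732 mm² (U = 1.0, A_e = A_n). φR_n = 0.75 × 450 × 732 = 247.1 kN.
Tension yield (gross): A_g = 154×6 = 924 mm². φR_n = 0.90 × 350 × 924 = 291.1 kN.
Governing: min(805.6, 476.3, 247.1, 291.1) = 247.1 kN → net-section rupture.

247.1 kN (net-section rupture governs)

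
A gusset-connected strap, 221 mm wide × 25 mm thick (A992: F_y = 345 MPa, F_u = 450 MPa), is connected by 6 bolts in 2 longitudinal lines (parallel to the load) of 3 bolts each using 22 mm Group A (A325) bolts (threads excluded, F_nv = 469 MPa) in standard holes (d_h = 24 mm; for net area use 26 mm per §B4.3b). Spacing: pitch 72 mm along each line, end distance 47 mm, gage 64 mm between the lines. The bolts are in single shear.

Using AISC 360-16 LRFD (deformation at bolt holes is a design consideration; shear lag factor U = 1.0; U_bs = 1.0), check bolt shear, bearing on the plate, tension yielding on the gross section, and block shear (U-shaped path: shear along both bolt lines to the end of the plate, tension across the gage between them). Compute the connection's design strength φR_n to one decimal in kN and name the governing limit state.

Bolt shear: A_b = π(22)²/4 = 380.13 mm². φR_n = 0.75 × 469 × 380.13 × 6 × 1 = 802.3 kN.
Bearing (25 mm plate, F_u = 450 MPa): end bolts L_c = 47 − 24/2 = 35, R_n = min(1.2×35×25×450, 2.4×22×25×450) = 472.5 kN/bolt; interior L_c = 72 − 24 = 48, R_n = 594 kN/bolt. φR_n = 0.75 × (2×472.5 + 4×594) = 2490.8 kN.
Tension yield (gross): A_g = 221×25 = 5525 mm². φR_n = 0.90 × 345 × 5525 = 1715.5 kN.
Block shear: shear path 2×[47+2×72] = 2×191 mm, A_gv = 9550, A_nv = 2×(191 − 2.5×26)×25 = 6300 mm²; tension across gage: (64 − 1×26)×25 = 950 mm². R_n = min(0.6×450×6300, 0.6×345×9550) + 1.0×450×950 = min(1701, 1976.9) + 427.5 = 2128.5 kN. φR_n = 0.75 × 2128.5 = 1596.4 kN.
Governing: min(802.3, 2490.8, 1715.5, 1596.4) = 802.3 kN → bolt shear.

802.3 kN (bolt shear governs)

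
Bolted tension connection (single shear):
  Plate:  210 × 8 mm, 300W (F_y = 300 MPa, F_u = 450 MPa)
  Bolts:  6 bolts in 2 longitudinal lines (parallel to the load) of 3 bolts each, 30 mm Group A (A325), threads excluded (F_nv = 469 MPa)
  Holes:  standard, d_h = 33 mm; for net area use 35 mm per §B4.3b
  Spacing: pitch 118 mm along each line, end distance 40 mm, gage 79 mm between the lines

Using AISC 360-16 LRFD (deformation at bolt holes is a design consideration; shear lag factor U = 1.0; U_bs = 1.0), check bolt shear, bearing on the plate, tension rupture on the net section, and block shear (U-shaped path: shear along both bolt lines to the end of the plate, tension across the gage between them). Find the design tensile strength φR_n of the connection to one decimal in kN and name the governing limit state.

378.0 kN (net-section rupture governs)

Bolt shear: A_b = π(30)²/4 = 706.86 mm². φR_n = 0.75 × 469 × 706.86 × 6 × 1 = 1491.8 kN.
Bearing (8 mm plate, F_u = 450 MPa): end bolts L_c = 40 − 33/2 = 23.5, R_n = min(1.2×23.5×8×450, 2.4×30×8×450) = 101.52 kN/bolt; interior L_c = 118 − 33 = 85, R_n = 259.2 kN/bolt. φR_n = 0.75 × (2×101.52 + 4×259.2) = 929.9 kN.
Tension rupture (net): A_n = (210 − 2×35)×8 = 1120 mm² (U = 1.0, A_e = A_n). φR_n = 0.75 × 450 × 1120 = 378.0 kN.
Block shear: shear path 2×[40+2×118] = 2×276 mm, A_gv = 4416, A_nv = 2×(276 − 2.5×35)×8 = 3016 mm²; tension across gage: (79 − 1×35)×8 = 352 mm². R_n = min(0.6×450×3016, 0.6×300×4416) + 1.0×450×352 = min(814.32, 794.88) + 158.4 = 953.28 kN. φR_n = 0.75 × 953.28 = 715.0 kN.
Governing: min(1491.8, 929.9, 378.0, 715.0) = 378.0 kN → net-section rupture.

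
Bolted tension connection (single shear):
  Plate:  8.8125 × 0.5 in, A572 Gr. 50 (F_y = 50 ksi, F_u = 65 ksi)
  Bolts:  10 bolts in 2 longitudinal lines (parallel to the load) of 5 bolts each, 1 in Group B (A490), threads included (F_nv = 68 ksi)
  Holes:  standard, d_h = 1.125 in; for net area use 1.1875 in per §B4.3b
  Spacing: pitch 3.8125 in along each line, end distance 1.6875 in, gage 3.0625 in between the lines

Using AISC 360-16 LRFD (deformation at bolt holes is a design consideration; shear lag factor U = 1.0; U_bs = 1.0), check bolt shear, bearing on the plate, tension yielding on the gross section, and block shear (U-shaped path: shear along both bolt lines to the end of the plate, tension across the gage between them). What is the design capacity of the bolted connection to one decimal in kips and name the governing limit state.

Bolt shear: A_b = π(1)²/4 = 0.7854 in². φR_n = 0.75 × 68 × 0.7854 × 10 × 1 = 400.6 kips.
Bearing (0.5 in plate, F_u = 65 ksi): end bolts L_c = 1.6875 − 1.125/2 = 1.125, R_n = min(1.2×1.125×0.5×65, 2.4×1×0.5×65) = 43.875 kips/bolt; interior L_c = 3.8125 − 1.125 = 2.6875, R_n = 78 kips/bolt. φR_n = 0.75 × (2×43.875 + 8×78) = 533.8 kips.
Tension yield (gross): A_g = 8.8125×0.5 = 4.4063 in². φR_n = 0.90 × 50 × 4.4063 = 198.3 kips.
Block shear: shear path 2×[1.6875+4×3.8125] = 2×16.9375 in, A_gv = 16.938, A_nv = 2×(16.9375 − 4.5×1.1875)×0.5 = 11.594 in²; tension across gage: (3.0625 − 1×1.1875)×0.5 = 0.9375 in². R_n = min(0.6×65×11.594, 0.6×50×16.938) + 1.0×65×0.9375 = min(452.17, 508.14) + 60.938 = 513.11 kips. φR_n = 0.75 × 513.11 = 384.8 kips.
Governing: min(400.6, 533.8, 198.3, 384.8) = 198.3 kips → gross-section yield.

198.3 kips (gross-section yield governs)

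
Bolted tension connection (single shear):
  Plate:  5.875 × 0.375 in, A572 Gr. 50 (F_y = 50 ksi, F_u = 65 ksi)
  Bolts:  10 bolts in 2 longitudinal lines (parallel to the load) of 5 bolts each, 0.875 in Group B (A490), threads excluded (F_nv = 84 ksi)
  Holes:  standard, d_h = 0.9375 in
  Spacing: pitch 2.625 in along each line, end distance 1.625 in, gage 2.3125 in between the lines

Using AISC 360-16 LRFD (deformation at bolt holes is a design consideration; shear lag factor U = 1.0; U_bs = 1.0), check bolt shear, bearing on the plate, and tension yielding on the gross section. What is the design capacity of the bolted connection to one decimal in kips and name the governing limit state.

Bolt shear: A_b = π(0.875)²/4 = 0.60132 in². φR_n = 0.75 × 84 × 0.60132 × 10 × 1 = 378.8 kips.
Bearing (0.375 in plate, F_u = 65 ksi): end bolts L_c = 1.625 − 0.9375/2 = 1.15625, R_n = min(1.2×1.15625×0.375×65, 2.4×0.875×0.375×65) = 33.82 kips/bolt; interior L_c = 2.625 − 0.9375 = 1.6875, R_n = 49.359 kips/bolt. φR_n = 0.75 × (2×33.82 + 8×49.359) = 346.9 kips.
Tension yield (gross): A_g = 5.875×0.375 = 2.2031 in². φR_n = 0.90 × 50 × 2.2031 = 99.1 kips.
Governing: min(378.8, 346.9, 99.1) = 99.1 kips → gross-section yield.

99.1 kips (gross-section yield governs)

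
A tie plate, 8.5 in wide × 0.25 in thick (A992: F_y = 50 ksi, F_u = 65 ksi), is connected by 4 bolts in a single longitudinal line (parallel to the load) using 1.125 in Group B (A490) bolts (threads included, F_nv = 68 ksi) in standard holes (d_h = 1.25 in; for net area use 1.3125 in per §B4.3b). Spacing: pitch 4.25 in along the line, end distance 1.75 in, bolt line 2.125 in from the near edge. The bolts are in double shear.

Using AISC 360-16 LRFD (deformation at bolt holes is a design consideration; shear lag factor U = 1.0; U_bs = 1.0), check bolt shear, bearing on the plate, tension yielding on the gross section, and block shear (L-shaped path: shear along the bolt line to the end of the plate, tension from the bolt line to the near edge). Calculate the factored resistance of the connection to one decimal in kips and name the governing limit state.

Bolt shear: A_b = π(1.125)²/4 = 0.99402 in². φR_n = 0.75 × 68 × 0.99402 × 4 × 2 = 405.6 kips.
Bearing (0.25 in plate, F_u = 65 ksi): end bolts L_c = 1.75 − 1.25/2 = 1.125, R_n = min(1.2×1.125×0.25×65, 2.4×1.125×0.25×65) = 21.938 kips/bolt; interior L_c = 4.25 − 1.25 = 3, R_n = 43.875 kips/bolt. φR_n = 0.75 × (1×21.938 + 3×43.875) = 115.2 kips.
Tension yield (gross): A_g = 8.5×0.25 = 2.125 in². φR_n = 0.90 × 50 × 2.125 = 95.6 kips.
Block shear: shear path 1×[1.75+3×4.25] = 1×14.5 in, A_gv = 3.625, A_nv = 1×(14.5 − 3.5×1.3125)×0.25 = 2.4766 in²; tension to near edge: (2.125 − 0.5×1.3125)×0.25 = 0.36719 in². R_n = min(0.6×65×2.4766, 0.6×50×3.625) + 1.0×65×0.36719 = min(96.587, 108.75) + 23.867 = 120.45 kips. φR_n = 0.75 × 120.45 = 90.3 kips.
Governing: min(405.6, 115.2, 95.6, 90.3) = 90.3 kips → block shear.

90.3 kips (block shear governs)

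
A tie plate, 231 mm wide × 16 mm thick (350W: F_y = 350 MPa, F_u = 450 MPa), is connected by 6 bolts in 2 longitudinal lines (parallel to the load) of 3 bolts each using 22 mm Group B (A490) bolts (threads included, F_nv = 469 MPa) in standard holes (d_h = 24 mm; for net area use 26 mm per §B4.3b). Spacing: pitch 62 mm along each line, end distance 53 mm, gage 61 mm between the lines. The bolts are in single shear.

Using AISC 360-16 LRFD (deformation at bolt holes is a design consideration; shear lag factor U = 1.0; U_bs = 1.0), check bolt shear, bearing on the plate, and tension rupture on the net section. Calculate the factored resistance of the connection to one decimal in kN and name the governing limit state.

802.3 kN (bolt shear governs)

Bolt shear: A_b = π(22)²/4 = 380.13 mm². φR_n = 0.75 × 469 × 380.13 × 6 × 1 = 802.3 kN.
Bearing (16 mm plate, F_u = 450 MPa): end bolts L_c = 53 − 24/2 = 41, R_n = min(1.2×41×16×450, 2.4×22×16×450) = 354.24 kN/bolt; interior L_c = 62 − 24 = 38, R_n = 328.32 kN/bolt. φR_n = 0.75 × (2×354.24 + 4×328.32) = 1516.3 kN.
Tension rupture (net): A_n = (231 − 2×26)×16 = 2864 mm² (U = 1.0, A_e = A_n). φR_n = 0.75 × 450 × 2864 = 966.6 kN.
Governing: min(802.3, 1516.3, 966.6) = 802.3 kN → bolt shear.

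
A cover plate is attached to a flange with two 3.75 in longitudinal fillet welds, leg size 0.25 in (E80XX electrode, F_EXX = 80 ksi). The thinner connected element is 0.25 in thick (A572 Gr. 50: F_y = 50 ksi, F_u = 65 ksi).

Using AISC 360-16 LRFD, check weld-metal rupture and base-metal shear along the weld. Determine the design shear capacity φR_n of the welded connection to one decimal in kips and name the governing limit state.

47.7 kips (weld metal governs)

Weld metal: throat = 0.707×0.25 = 0.17675 in, L = 2×3.75 = 7.5 in. φR_n = 0.75 × 0.6 × 80 × 0.17675 × 7.5 = 47.7 kips.
Base metal shear (0.25 in plate): yield φR_n = 1.0×0.6×50×0.25×7.5 = 56.3 kips; rupture φR_n = 0.75×0.6×65×0.25×7.5 = 54.8 kips; take 54.8 kips (rupture).
Governing: min(47.7, 54.8) = 47.7 kips → weld metal.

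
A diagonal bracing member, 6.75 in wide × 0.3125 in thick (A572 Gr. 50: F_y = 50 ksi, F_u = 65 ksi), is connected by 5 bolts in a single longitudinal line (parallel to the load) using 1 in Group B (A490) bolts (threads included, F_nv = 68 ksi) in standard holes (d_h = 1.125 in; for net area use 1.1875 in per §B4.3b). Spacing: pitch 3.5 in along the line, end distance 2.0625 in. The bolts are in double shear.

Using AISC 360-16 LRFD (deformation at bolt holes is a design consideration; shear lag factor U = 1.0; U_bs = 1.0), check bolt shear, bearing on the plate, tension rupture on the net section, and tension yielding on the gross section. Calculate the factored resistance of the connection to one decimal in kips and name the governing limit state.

Bolt shear: A_b = π(1)²/4 = 0.7854 in². φR_n = 0.75 × 68 × 0.7854 × 5 × 2 = 400.6 kips.
Bearing (0.3125 in plate, F_u = 65 ksi): end bolts L_c = 2.0625 − 1.125/2 = 1.5, R_n = min(1.2×1.5×0.3125×65, 2.4×1×0.3125×65) = 36.563 kips/bolt; interior L_c = 3.5 − 1.125 = 2.375, R_n = 48.75 kips/bolt. φR_n = 0.75 × (1×36.563 + 4×48.75) = 173.7 kips.
Tension rupture (net): A_n = (6.75 − 1×1.1875)×0.3125 = 1.7383 in² (U = 1.0, A_e = A_n). φR_n = 0.75 × 65 × 1.7383 = 84.7 kips.
Tension yield (gross): A_g = 6.75×0.3125 = 2.1094 in². φR_n = 0.90 × 50 × 2.1094 = 94.9 kips.
Governing: min(400.6, 173.7, 84.7, 94.9) = 84.7 kips → net-section rupture.

84.7 kips (net-section rupture governs)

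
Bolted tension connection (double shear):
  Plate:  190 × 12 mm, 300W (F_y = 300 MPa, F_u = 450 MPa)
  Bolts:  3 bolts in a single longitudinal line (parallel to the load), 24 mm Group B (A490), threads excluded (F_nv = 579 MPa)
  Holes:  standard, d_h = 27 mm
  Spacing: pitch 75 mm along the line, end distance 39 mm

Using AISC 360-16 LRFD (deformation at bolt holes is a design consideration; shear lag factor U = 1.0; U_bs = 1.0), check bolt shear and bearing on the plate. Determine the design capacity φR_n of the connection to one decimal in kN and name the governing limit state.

590.5 kN (bearing governs)

Bolt shear: A_b = π(24)²/4 = 452.39 mm². φR_n = 0.75 × 579 × 452.39 × 3 × 2 = 1178.7 kN.
Bearing (12 mm plate, F_u = 450 MPa): end bolts L_c = 39 − 27/2 = 25.5, R_n = min(1.2×25.5×12×450, 2.4×24×12×450) = 165.24 kN/bolt; interior L_c = 75 − 27 = 48, R_n = 311.04 kN/bolt. φR_n = 0.75 × (1×165.24 + 2×311.04) = 590.5 kN.
Governing: min(1178.7, 590.5) = 590.5 kN → bearing.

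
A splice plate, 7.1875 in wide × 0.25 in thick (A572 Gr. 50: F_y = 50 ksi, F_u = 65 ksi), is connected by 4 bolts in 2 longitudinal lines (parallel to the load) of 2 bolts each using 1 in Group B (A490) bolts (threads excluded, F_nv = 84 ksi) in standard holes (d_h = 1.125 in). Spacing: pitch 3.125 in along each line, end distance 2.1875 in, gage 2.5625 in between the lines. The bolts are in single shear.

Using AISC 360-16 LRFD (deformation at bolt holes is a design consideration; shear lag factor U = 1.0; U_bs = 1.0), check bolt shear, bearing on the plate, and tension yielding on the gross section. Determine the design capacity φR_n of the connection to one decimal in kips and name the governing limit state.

80.9 kips (gross-section yield governs)

Bolt shear: A_b = π(1)²/4 = 0.7854 in². φR_n = 0.75 × 84 × 0.7854 × 4 × 1 = 197.9 kips.
Bearing (0.25 in plate, F_u = 65 ksi): end bolts L_c = 2.1875 − 1.125/2 = 1.625, R_n = min(1.2×1.625×0.25×65, 2.4×1×0.25×65) = 31.688 kips/bolt; interior L_c = 3.125 − 1.125 = 2, R_n = 39 kips/bolt. φR_n = 0.75 × (2×31.688 + 2×39) = 106.0 kips.
Tension yield (gross): A_g = 7.1875×0.25 = 1.7969 in². φR_n = 0.90 × 50 × 1.7969 = 80.9 kips.
Governing: min(197.9, 106.0, 80.9) = 80.9 kips → gross-section yield.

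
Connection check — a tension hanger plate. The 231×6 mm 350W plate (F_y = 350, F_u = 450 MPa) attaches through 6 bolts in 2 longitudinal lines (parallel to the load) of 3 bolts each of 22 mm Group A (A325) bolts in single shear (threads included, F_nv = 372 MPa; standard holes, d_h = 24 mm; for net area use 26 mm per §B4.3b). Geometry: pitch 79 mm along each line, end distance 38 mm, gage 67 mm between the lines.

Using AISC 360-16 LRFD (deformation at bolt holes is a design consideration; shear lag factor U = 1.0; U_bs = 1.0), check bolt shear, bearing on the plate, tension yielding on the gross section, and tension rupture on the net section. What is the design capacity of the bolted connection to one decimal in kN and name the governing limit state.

362.5 kN (net-section rupture governs)

Bolt shear: A_b = π(22)²/4 = 380.13 mm². φR_n = 0.75 × 372 × 380.13 × 6 × 1 = 636.3 kN.
Bearing (6 mm plate, F_u = 450 MPa): end bolts L_c = 38 − 24/2 = 26, R_n = min(1.2×26×6×450, 2.4×22×6×450) = 84.24 kN/bolt; interior L_c = 79 − 24 = 55, R_n = 142.56 kN/bolt. φR_n = 0.75 × (2×84.24 + 4×142.56) = 554.0 kN.
Tension yield (gross): A_g = 231×6 = 1386 mm². φR_n = 0.90 × 350 × 1386 = 436.6 kN.
Tension rupture (net): A_n = (231 − 2×26)×6 = 1074 mm² (U = 1.0, A_e = A_n). φR_n = 0.75 × 450 × 1074 = 362.5 kN.
Governing: min(636.3, 554.0, 436.6, 362.5) = 362.5 kN → net-section rupture.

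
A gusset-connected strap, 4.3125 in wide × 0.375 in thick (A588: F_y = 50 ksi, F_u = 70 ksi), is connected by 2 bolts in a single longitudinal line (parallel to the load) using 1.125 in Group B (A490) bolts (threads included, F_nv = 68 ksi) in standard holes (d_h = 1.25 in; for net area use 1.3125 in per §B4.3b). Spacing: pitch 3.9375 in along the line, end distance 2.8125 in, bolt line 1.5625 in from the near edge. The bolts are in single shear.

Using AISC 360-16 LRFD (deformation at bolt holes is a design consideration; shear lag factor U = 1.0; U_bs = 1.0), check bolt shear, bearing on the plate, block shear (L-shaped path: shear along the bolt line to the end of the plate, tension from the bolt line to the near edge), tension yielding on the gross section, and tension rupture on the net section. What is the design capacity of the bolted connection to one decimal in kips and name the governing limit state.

Bolt shear: A_b = π(1.125)²/4 = 0.99402 in². φR_n = 0.75 × 68 × 0.99402 × 2 × 1 = 101.4 kips.
Bearing (0.375 in plate, F_u = 70 ksi): end bolts L_c = 2.8125 − 1.25/2 = 2.1875, R_n = min(1.2×2.1875×0.375×70, 2.4×1.125×0.375×70) = 68.906 kips/bolt; interior L_c = 3.9375 − 1.25 = 2.6875, R_n = 70.875 kips/bolt. φR_n = 0.75 × (1×68.906 + 1×70.875) = 104.8 kips.
Block shear: shear path 1×[2.8125+1×3.9375] = 1×6.75 in, A_gv = 2.5313, A_nv = 1×(6.75 − 1.5×1.3125)×0.375 = 1.793 in²; tension to near edge: (1.5625 − 0.5×1.3125)×0.375 = 0.33984 in². R_n = min(0.6×70×1.793, 0.6×50×2.5313) + 1.0×70×0.33984 = min(75.306, 75.939) + 23.789 = 99.095 kips. φR_n = 0.75 × 99.095 = 74.3 kips.
Tension yield (gross): A_g = 4.3125×0.375 = 1.6172 in². φR_n = 0.90 × 50 × 1.6172 = 72.8 kips.
Tension rupture (net): A_n = (4.3125 − 1×1.3125)×0.375 = 1.125 in² (U = 1.0, A_e = A_n). φR_n = 0.75 × 70 × 1.125 = 59.1 kips.
Governing: min(101.4, 104.8, 74.3, 72.8, 59.1) = 59.1 kips → net-section rupture.

59.1 kips (net-section rupture governs)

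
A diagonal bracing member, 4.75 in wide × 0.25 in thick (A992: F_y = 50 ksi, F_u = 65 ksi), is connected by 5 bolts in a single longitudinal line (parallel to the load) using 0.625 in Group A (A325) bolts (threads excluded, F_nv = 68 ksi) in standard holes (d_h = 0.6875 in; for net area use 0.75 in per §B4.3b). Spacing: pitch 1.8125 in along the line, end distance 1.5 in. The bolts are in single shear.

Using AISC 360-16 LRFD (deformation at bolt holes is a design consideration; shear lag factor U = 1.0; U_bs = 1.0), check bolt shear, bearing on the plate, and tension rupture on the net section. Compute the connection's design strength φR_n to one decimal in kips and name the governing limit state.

48.8 kips (net-section rupture governs)

Bolt shear: A_b = π(0.625)²/4 = 0.3068 in². φR_n = 0.75 × 68 × 0.3068 × 5 × 1 = 78.2 kips.
Bearing (0.25 in plate, F_u = 65 ksi): end bolts L_c = 1.5 − 0.6875/2 = 1.15625, R_n = min(1.2×1.15625×0.25×65, 2.4×0.625×0.25×65) = 22.547 kips/bolt; interior L_c = 1.8125 − 0.6875 = 1.125, R_n = 21.938 kips/bolt. φR_n = 0.75 × (1×22.547 + 4×21.938) = 82.7 kips.
Tension rupture (net): A_n = (4.75 − 1×0.75)×0.25 = 1 in² (U = 1.0, A_e = A_n). φR_n = 0.75 × 65 × 1 = 48.8 kips.
Governing: min(78.2, 82.7, 48.8) = 48.8 kips → net-section rupture.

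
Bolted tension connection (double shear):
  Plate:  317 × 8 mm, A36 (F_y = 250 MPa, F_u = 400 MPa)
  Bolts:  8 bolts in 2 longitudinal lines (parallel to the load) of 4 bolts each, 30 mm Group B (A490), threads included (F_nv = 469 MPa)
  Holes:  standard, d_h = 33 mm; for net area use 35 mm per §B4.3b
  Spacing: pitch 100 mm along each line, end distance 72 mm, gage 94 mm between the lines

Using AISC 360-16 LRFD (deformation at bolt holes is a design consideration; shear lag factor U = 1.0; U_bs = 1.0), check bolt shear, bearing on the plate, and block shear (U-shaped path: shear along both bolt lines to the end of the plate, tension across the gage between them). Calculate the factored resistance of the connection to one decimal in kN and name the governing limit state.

Bolt shear: A_b = π(30)²/4 = 706.86 mm². φR_n = 0.75 × 469 × 706.86 × 8 × 2 = 3978.2 kN.
Bearing (8 mm plate, F_u = 400 MPa): end bolts L_c = 72 − 33/2 = 55.5, R_n = min(1.2×55.5×8×400, 2.4×30×8×400) = 213.12 kN/bolt; interior L_c = 100 − 33 = 67, R_n = 230.4 kN/bolt. φR_n = 0.75 × (2×213.12 + 6×230.4) = 1356.5 kN.
Block shear: shear path 2×[72+3×100] = 2×372 mm, A_gv = 5952, A_nv = 2×(372 − 3.5×35)×8 = 3992 mm²; tension across gage: (94 − 1×35)×8 = 472 mm². R_n = min(0.6×400×3992, 0.6×250×5952) + 1.0×400×472 = min(958.08, 892.8) + 188.8 = 1081.6 kN. φR_n = 0.75 × 1081.6 = 811.2 kN.
Governing: min(3978.2, 1356.5, 811.2) = 811.2 kN → block shear.

811.2 kN (block shear governs)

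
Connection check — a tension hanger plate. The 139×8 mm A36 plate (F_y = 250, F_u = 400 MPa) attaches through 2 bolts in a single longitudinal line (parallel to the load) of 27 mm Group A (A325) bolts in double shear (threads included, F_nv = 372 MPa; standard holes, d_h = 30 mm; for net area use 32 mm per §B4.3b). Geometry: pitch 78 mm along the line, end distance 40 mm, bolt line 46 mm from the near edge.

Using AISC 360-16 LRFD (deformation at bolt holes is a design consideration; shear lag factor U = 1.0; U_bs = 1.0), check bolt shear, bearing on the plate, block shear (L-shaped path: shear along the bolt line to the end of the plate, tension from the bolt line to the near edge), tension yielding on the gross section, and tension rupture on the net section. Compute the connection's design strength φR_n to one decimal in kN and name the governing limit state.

172.8 kN (block shear governs)

Bolt shear: A_b = π(27)²/4 = 572.56 mm². φR_n = 0.75 × 372 × 572.56 × 2 × 2 = 639.0 kN.
Bearing (8 mm plate, F_u = 400 MPa): end bolts L_c = 40 − 30/2 = 25, R_n = min(1.2×25×8×400, 2.4×27×8×400) = 96 kN/bolt; interior L_c = 78 − 30 = 48, R_n = 184.32 kN/bolt. φR_n = 0.75 × (1×96 + 1×184.32) = 210.2 kN.
Block shear: shear path 1×[40+1×78] = 1×118 mm, A_gv = 944, A_nv = 1×(118 − 1.5×32)×8 = 560 mm²; tension to near edge: (46 − 0.5×32)×8 = 240 mm². R_n = min(0.6×400×560, 0.6×250×944) + 1.0×400×240 = min(134.4, 141.6) + 96 = 230.4 kN. φR_n = 0.75 × 230.4 = 172.8 kN.
Tension yield (gross): A_g = 139×8 = 1112 mm². φR_n = 0.90 × 250 × 1112 = 250.2 kN.
Tension rupture (net): A_n = (139 − 1×32)×8 = 856 mm² (U = 1.0, A_e = A_n). φR_n = 0.75 × 400 × 856 = 256.8 kN.
Governing: min(639.0, 210.2, 172.8, 250.2, 256.8) = 172.8 kN → block shear.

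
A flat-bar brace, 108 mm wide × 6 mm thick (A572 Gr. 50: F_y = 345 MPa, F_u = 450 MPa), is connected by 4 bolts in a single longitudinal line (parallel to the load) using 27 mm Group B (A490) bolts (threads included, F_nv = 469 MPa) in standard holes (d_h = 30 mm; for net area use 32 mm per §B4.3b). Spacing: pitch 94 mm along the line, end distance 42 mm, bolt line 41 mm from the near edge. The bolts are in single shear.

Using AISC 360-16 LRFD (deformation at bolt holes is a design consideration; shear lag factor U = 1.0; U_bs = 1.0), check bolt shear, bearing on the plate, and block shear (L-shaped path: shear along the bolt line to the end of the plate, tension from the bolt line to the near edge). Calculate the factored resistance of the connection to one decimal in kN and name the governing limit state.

308.2 kN (block shear governs)

Bolt shear: A_b = π(27)²/4 = 572.56 mm². φR_n = 0.75 × 469 × 572.56 × 4 × 1 = 805.6 kN.
Bearing (6 mm plate, F_u = 450 MPa): end bolts L_c = 42 − 30/2 = 27, R_n = min(1.2×27×6×450, 2.4×27×6×450) = 87.48 kN/bolt; interior L_c = 94 − 30 = 64, R_n = 174.96 kN/bolt. φR_n = 0.75 × (1×87.48 + 3×174.96) = 459.3 kN.
Block shear: shear path 1×[42+3×94] = 1×324 mm, A_gv = 1944, A_nv = 1×(324 − 3.5×32)×6 = 1272 mm²; tension to near edge: (41 − 0.5×32)×6 = 150 mm². R_n = min(0.6×450×1272, 0.6×345×1944) + 1.0×450×150 = min(343.44, 402.41) + 67.5 = 410.94 kN. φR_n = 0.75 × 410.94 = 308.2 kN.
Governing: min(805.6, 459.3, 308.2) = 308.2 kN → block shear.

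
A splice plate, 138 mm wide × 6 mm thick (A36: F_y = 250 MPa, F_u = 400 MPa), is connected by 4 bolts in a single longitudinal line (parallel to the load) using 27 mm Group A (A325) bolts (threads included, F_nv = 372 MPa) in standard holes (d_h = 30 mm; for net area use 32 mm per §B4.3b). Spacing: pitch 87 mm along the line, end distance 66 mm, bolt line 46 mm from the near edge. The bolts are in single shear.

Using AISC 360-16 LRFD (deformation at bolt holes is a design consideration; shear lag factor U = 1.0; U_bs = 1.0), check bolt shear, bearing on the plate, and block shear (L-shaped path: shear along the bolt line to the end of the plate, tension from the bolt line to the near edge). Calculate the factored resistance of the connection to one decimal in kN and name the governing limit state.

Bolt shear: A_b = π(27)²/4 = 572.56 mm². φR_n = 0.75 × 372 × 572.56 × 4 × 1 = 639.0 kN.
Bearing (6 mm plate, F_u = 400 MPa): end bolts L_c = 66 − 30/2 = 51, R_n = min(1.2×51×6×400, 2.4×27×6×400) = 146.88 kN/bolt; interior L_c = 87 − 30 = 57, R_n = 155.52 kN/bolt. φR_n = 0.75 × (1×146.88 + 3×155.52) = 460.1 kN.
Block shear: shear path 1×[66+3×87] = 1×327 mm, A_gv = 1962, A_nv = 1×(327 − 3.5×32)×6 = 1290 mm²; tension to near edge: (46 − 0.5×32)×6 = 180 mm². R_n = min(0.6×400×1290, 0.6×250×1962) + 1.0×400×180 = min(309.6, 294.3) + 72 = 366.3 kN. φR_n = 0.75 × 366.3 = 274.7 kN.
Governing: min(639.0, 460.1, 274.7) = 274.7 kN → block shear.

274.7 kN (block shear governs)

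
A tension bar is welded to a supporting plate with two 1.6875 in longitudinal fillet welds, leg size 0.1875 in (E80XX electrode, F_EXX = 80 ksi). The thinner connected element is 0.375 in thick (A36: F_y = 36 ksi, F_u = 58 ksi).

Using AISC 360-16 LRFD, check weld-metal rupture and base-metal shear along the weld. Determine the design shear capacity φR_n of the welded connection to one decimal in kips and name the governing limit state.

Weld metal: throat = 0.707×0.1875 = 0.13256 in, L = 2×1.6875 = 3.375 in. φR_n = 0.75 × 0.6 × 80 × 0.13256 × 3.375 = 16.1 kips.
Base metal shear (0.375 in plate): yield φR_n = 1.0×0.6×36×0.375×3.375 = 27.3 kips; rupture φR_n = 0.75×0.6×58×0.375×3.375 = 33.0 kips; take 27.3 kips (yield).
Governing: min(16.1, 27.3) = 16.1 kips → weld metal.

16.1 kips (weld metal governs)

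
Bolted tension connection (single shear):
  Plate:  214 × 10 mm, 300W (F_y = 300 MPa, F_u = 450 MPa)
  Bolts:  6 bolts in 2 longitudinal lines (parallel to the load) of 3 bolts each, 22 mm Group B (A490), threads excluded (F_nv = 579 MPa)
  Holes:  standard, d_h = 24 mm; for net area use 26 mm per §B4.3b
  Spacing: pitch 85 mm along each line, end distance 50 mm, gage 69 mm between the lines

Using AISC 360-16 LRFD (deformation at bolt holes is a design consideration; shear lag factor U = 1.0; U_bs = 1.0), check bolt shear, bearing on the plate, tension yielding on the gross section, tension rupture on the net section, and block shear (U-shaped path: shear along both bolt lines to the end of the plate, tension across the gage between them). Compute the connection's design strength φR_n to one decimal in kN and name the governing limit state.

546.8 kN (net-section rupture governs)

Bolt shear: A_b = π(22)²/4 = 380.13 mm². φR_n = 0.75 × 579 × 380.13 × 6 × 1 = 990.4 kN.
Bearing (10 mm plate, F_u = 450 MPa): end bolts L_c = 50 − 24/2 = 38, R_n = min(1.2×38×10×450, 2.4×22×10×450) = 205.2 kN/bolt; interior L_c = 85 − 24 = 61, R_n = 237.6 kN/bolt. φR_n = 0.75 × (2×205.2 + 4×237.6) = 1020.6 kN.
Tension yield (gross): A_g = 214×10 = 2140 mm². φR_n = 0.90 × 300 × 2140 = 577.8 kN.
Tension rupture (net): A_n = (214 − 2×26)×10 = 1620 mm² (U = 1.0, A_e = A_n). φR_n = 0.75 × 450 × 1620 = 546.8 kN.
Block shear: shear path 2×[50+2×85] = 2×220 mm, A_gv = 4400, A_nv = 2×(220 − 2.5×26)×10 = 3100 mm²; tension across gage: (69 − 1×26)×10 = 430 mm². R_n = min(0.6×450×3100, 0.6×300×4400) + 1.0×450×430 = min(837, 792) + 193.5 = 985.5 kN. φR_n = 0.75 × 985.5 = 739.1 kN.
Governing: min(990.4, 1020.6, 577.8, 546.8, 739.1) = 546.8 kN → net-section rupture.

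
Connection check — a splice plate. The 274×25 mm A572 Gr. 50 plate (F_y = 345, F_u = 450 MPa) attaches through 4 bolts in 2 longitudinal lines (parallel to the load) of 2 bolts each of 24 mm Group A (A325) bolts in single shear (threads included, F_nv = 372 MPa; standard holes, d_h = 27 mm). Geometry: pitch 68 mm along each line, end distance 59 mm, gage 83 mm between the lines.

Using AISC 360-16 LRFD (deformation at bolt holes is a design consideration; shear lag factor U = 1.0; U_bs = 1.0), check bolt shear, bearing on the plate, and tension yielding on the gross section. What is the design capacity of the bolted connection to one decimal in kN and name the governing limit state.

Bolt shear: A_b = π(24)²/4 = 452.39 mm². φR_n = 0.75 × 372 × 452.39 × 4 × 1 = 504.9 kN.
Bearing (25 mm plate, F_u = 450 MPa): end bolts L_c = 59 − 27/2 = 45.5, R_n = min(1.2×45.5×25×450, 2.4×24×25×450) = 614.25 kN/bolt; interior L_c = 68 − 27 = 41, R_n = 553.5 kN/bolt. φR_n = 0.75 × (2×614.25 + 2×553.5) = 1751.6 kN.
Tension yield (gross): A_g = 274×25 = 6850 mm². φR_n = 0.90 × 345 × 6850 = 2126.9 kN.
Governing: min(504.9, 1751.6, 2126.9) = 504.9 kN → bolt shear.

504.9 kN (bolt shear governs)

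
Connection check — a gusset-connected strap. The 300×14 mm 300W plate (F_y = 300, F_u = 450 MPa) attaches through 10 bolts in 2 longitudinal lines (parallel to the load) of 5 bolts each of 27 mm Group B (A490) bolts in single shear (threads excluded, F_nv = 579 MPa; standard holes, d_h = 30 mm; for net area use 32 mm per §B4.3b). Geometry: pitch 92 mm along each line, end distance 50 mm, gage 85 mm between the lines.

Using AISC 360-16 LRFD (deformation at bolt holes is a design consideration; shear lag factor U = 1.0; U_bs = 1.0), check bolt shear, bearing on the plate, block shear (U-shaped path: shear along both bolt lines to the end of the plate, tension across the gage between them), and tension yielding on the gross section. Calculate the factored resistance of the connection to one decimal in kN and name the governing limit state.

1134.0 kN (gross-section yield governs)

Bolt shear: A_b = π(27)²/4 = 572.56 mm². φR_n = 0.75 × 579 × 572.56 × 10 × 1 = 2486.3 kN.
Bearing (14 mm plate, F_u = 450 MPa): end bolts L_c = 50 − 30/2 = 35, R_n = min(1.2×35×14×450, 2.4×27×14×450) = 264.6 kN/bolt; interior L_c = 92 − 30 = 62, R_n = 408.24 kN/bolt. φR_n = 0.75 × (2×264.6 + 8×408.24) = 2846.3 kN.
Block shear: shear path 2×[50+4×92] = 2×418 mm, A_gv = 11704, A_nv = 2×(418 − 4.5×32)×14 = 7672 mm²; tension across gage: (85 − 1×32)×14 = 742 mm². R_n = min(0.6×450×7672, 0.6×300×11704) + 1.0×450×742 = min(2071.4, 2106.7) + 333.9 = 2405.3 kN. φR_n = 0.75 × 2405.3 = 1804.0 kN.
Tension yield (gross): A_g = 300×14 = 4200 mm². φR_n = 0.90 × 300 × 4200 = 1134.0 kN.
Governing: min(2486.3, 2846.3, 1804.0, 1134.0) = 1134.0 kN → gross-section yield.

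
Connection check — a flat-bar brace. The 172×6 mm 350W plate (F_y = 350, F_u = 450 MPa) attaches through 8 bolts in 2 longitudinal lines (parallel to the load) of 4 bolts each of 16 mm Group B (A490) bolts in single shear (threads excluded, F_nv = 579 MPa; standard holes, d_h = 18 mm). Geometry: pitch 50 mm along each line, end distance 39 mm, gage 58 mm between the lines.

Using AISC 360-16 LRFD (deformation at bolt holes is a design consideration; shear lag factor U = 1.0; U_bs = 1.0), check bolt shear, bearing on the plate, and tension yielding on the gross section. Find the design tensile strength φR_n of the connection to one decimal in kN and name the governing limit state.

Bolt shear: A_b = π(16)²/4 = 201.06 mm². φR_n = 0.75 × 579 × 201.06 × 8 × 1 = 698.5 kN.
Bearing (6 mm plate, F_u = 450 MPa): end bolts L_c = 39 − 18/2 = 30, R_n = min(1.2×30×6×450, 2.4×16×6×450) = 97.2 kN/bolt; interior L_c = 50 − 18 = 32, R_n = 103.68 kN/bolt. φR_n = 0.75 × (2×97.2 + 6×103.68) = 612.4 kN.
Tension yield (gross): A_g = 172×6 = 1032 mm². φR_n = 0.90 × 350 × 1032 = 325.1 kN.
Governing: min(698.5, 612.4, 325.1) = 325.1 kN → gross-section yield.

325.1 kN (gross-section yield governs)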